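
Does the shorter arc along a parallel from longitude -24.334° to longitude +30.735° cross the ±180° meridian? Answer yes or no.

Signed shortest Δλ = ((30.735 − -24.334 + 180) mod 360) − 180 = 55.069°.
Going east by 55.069° from -24.334° reaches +30.735° without touching 180°.

No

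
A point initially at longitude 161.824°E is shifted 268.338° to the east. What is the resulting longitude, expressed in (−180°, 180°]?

70.162°E

Start at +161.824°; shift +268.338° → +430.162°.
+430.162° lies outside (−180°, 180°]; subtract 360° → +70.162°.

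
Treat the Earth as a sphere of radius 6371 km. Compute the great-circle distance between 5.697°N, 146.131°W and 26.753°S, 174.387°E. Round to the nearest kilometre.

5574 km

Δλ = 174.387 − -146.131 = 320.518°; wrapped into (−180°, 180°]: -39.482°.
Δφ = -26.753 − 5.697 = -32.450°.
a = sin²(Δφ/2) + cos φ₁ · cos φ₂ · sin²(Δλ/2) = 0.179442.
c = 2·atan2(√a, √(1−a)) = 0.87485 rad → d = 6371·c ≈ 5573.64 km.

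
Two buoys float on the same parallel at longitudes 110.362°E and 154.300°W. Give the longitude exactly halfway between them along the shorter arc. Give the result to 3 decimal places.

158.031°E

Signed shortest Δλ from +110.362° to -154.300° is +95.338°.
Midpoint longitude = +110.362° + (+95.338°)/2 = +110.362° + 47.669° = +158.031°.
(The naïve average (+110.362 + -154.300)/2 = -21.969° is on the wrong side of the globe.)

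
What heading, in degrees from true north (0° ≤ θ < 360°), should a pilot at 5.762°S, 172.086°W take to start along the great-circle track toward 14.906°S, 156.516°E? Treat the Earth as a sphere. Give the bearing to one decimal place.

251.0°

Δλ = 156.516 − -172.086 = 328.602°; wrapped into (−180°, 180°]: -31.398°.
θ = atan2( sin Δλ · cos φ₂ , cos φ₁ · sin φ₂ − sin φ₁ · cos φ₂ · cos Δλ )
  = atan2(-0.50345, -0.17312) = -108.977° → normalised to [0°, 360°): 251.023°.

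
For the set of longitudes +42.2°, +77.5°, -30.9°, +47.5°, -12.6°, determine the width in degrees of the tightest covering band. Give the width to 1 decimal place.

108.4°

Sort the longitudes: -30.9°, -12.6°, +42.2°, +47.5°, +77.5°.
Eastward gaps between consecutive values (wrapping around): 18.3°, 54.8°, 5.3°, 30.0°, 251.6°.
Largest gap = 251.6° ⇒ minimal covering band is its complement: 360° − 251.6° = 108.4°.
Band runs from -30.9° eastward to +77.5°.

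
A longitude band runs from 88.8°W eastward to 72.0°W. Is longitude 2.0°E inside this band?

Band width going east from -88.8° to -72.0°: ((-72.0 − -88.8) mod 360) = 16.8°.
Offset of +2.0° east of the west edge: ((2.0 − -88.8) mod 360) = 90.8°.
90.8° > 16.8° ⇒ outside.

No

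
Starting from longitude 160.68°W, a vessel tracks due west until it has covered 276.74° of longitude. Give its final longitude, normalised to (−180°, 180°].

77.42°W

Start at -160.68°; shift −276.74° → -437.42°.
-437.42° lies outside (−180°, 180°]; add 360° → -77.42°.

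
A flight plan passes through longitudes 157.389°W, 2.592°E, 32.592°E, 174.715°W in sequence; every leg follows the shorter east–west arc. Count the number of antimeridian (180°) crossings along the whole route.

Leg 1: -157.389° → +2.592°, shortest Δλ = 159.981° (east) — does not cross 180°.
Leg 2: +2.592° → +32.592°, shortest Δλ = 30.0° (east) — does not cross 180°.
Leg 3: +32.592° → -174.715°, shortest Δλ = 152.693° (east) — crosses 180°.
Total crossings: 1.

1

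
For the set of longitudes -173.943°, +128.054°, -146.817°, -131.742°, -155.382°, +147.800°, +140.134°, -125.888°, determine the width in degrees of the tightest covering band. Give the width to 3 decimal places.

Sort the longitudes: -173.943°, -155.382°, -146.817°, -131.742°, -125.888°, +128.054°, +140.134°, +147.800°.
Eastward gaps between consecutive values (wrapping around): 18.561°, 8.565°, 15.075°, 5.854°, 253.942°, 12.080°, 7.666°, 38.257°.
Largest gap = 253.942° ⇒ minimal covering band is its complement: 360° − 253.942° = 106.058°.
Band runs from +128.054° eastward to -125.888°, crossing the antimeridian.

106.058°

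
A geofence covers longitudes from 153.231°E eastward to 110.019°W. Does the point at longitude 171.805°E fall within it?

Yes

Band width going east from +153.231° to -110.019°: ((-110.019 − 153.231) mod 360) = 96.750°.
Offset of +171.805° east of the west edge: ((171.805 − 153.231) mod 360) = 18.574°.
18.574° ≤ 96.750° ⇒ inside.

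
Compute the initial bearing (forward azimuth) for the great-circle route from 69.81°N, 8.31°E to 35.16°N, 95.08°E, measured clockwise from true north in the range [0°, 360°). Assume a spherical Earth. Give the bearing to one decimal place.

Δλ = 95.08 − 8.31 = 86.77°.
θ = atan2( sin Δλ · cos φ₂ , cos φ₁ · sin φ₂ − sin φ₁ · cos φ₂ · cos Δλ )
  = atan2(0.81625, 0.15552) = 79.213° → normalised to [0°, 360°): 79.213°.

79.2°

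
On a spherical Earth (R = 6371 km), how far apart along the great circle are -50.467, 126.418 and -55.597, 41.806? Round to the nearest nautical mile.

Δλ = 41.806 − 126.418 = -84.612°.
Δφ = -55.597 − -50.467 = -5.130°.
a = sin²(Δφ/2) + cos φ₁ · cos φ₂ · sin²(Δλ/2) = 0.164939.
c = 2·atan2(√a, √(1−a)) = 0.83642 rad → d = 6371·c ≈ 5328.84 km ≈ 2877.35 nmi.

2877 nmi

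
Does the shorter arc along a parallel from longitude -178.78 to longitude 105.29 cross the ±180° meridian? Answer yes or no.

Naïve |105.29 − -178.78| = 284.07° > 180°, so the shorter arc goes the other way round — across 180°.
Signed shortest Δλ = ((105.29 − -178.78 + 180) mod 360) − 180 = -75.93°.
Going west by 75.93° from -178.78° passes through 180° before reaching +105.29°.

Yes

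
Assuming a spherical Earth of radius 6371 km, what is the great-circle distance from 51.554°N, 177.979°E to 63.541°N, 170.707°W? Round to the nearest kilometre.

Δλ = -170.707 − 177.979 = -348.686°; wrapped into (−180°, 180°]: 11.314°.
Δφ = 63.541 − 51.554 = 11.987°.
a = sin²(Δφ/2) + cos φ₁ · cos φ₂ · sin²(Δλ/2) = 0.013594.
c = 2·atan2(√a, √(1−a)) = 0.23372 rad → d = 6371·c ≈ 1489.05 km.

1489 km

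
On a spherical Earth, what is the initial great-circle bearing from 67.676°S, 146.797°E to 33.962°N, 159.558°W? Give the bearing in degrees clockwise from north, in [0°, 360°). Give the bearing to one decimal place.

45.0°

Δλ = -159.558 − 146.797 = -306.355°; wrapped into (−180°, 180°]: 53.645°.
θ = atan2( sin Δλ · cos φ₂ , cos φ₁ · sin φ₂ − sin φ₁ · cos φ₂ · cos Δλ )
  = atan2(0.66797, 0.66701) = 45.041° → normalised to [0°, 360°): 45.041°.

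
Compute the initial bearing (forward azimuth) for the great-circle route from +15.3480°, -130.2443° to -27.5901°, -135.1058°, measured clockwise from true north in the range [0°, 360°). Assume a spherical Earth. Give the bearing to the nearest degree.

Δλ = -135.1058 − -130.2443 = -4.8615°.
θ = atan2( sin Δλ · cos φ₂ , cos φ₁ · sin φ₂ − sin φ₁ · cos φ₂ · cos Δλ )
  = atan2(-0.07511, -0.68036) = -173.700° → normalised to [0°, 360°): 186.300°.

186°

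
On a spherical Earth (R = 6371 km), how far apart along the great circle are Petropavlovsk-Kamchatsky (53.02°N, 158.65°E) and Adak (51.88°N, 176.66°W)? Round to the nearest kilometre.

1670 km

Δλ = -176.66 − 158.65 = -335.31°; wrapped into (−180°, 180°]: 24.69°.
Δφ = 51.88 − 53.02 = -1.14°.
a = sin²(Δφ/2) + cos φ₁ · cos φ₂ · sin²(Δλ/2) = 0.017072.
c = 2·atan2(√a, √(1−a)) = 0.26207 rad → d = 6371·c ≈ 1669.66 km.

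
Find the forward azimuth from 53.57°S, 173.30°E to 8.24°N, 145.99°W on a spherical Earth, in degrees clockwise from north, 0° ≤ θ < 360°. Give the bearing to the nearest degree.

43°

Δλ = -145.99 − 173.30 = -319.29°; wrapped into (−180°, 180°]: 40.71°.
θ = atan2( sin Δλ · cos φ₂ , cos φ₁ · sin φ₂ − sin φ₁ · cos φ₂ · cos Δλ )
  = atan2(0.64550, 0.68870) = 43.145° → normalised to [0°, 360°): 43.145°.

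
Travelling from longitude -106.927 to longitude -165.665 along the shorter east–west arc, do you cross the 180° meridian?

Signed shortest Δλ = ((-165.665 − -106.927 + 180) mod 360) − 180 = -58.738°.
Going west by 58.738° from -106.927° reaches -165.665° without touching 180°.

No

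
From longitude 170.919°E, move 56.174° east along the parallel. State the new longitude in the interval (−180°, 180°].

132.907°W

Start at +170.919°; shift +56.174° → +227.093°.
+227.093° lies outside (−180°, 180°]; subtract 360° → -132.907°.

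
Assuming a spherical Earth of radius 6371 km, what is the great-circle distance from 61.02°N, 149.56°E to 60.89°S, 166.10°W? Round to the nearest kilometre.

Δλ = -166.10 − 149.56 = -315.66°; wrapped into (−180°, 180°]: 44.34°.
Δφ = -60.89 − 61.02 = -121.91°.
a = sin²(Δφ/2) + cos φ₁ · cos φ₂ · sin²(Δλ/2) = 0.797857.
c = 2·atan2(√a, √(1−a)) = 2.20895 rad → d = 6371·c ≈ 14073.23 km.

14073 km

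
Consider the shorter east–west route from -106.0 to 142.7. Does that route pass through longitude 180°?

Naïve |142.7 − -106.0| = 248.7° > 180°, so the shorter arc goes the other way round — across 180°.
Signed shortest Δλ = ((142.7 − -106.0 + 180) mod 360) − 180 = -111.3°.
Going west by 111.3° from -106.0° passes through 180° before reaching +142.7°.

Yes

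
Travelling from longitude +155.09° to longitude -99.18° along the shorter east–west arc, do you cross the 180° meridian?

Naïve |-99.18 − 155.09| = 254.27° > 180°, so the shorter arc goes the other way round — across 180°.
Signed shortest Δλ = ((-99.18 − 155.09 + 180) mod 360) − 180 = 105.73°.
Going east by 105.73° from +155.09° passes through 180° before reaching -99.18°.

Yes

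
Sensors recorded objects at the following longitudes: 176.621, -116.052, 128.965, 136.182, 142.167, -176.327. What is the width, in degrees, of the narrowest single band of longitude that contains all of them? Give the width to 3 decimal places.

Sort the longitudes: -176.327°, -116.052°, +128.965°, +136.182°, +142.167°, +176.621°.
Eastward gaps between consecutive values (wrapping around): 60.275°, 245.017°, 7.217°, 5.985°, 34.454°, 7.052°.
Largest gap = 245.017° ⇒ minimal covering band is its complement: 360° − 245.017° = 114.983°.
Band runs from +128.965° eastward to -116.052°, crossing the antimeridian.

114.983°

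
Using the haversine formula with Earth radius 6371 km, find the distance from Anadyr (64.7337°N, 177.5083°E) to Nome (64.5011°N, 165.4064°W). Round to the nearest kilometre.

812 km

Δλ = -165.4064 − 177.5083 = -342.9147°; wrapped into (−180°, 180°]: 17.0853°.
Δφ = 64.5011 − 64.7337 = -0.2326°.
a = sin²(Δφ/2) + cos φ₁ · cos φ₂ · sin²(Δλ/2) = 0.004059.
c = 2·atan2(√a, √(1−a)) = 0.12750 rad → d = 6371·c ≈ 812.31 km.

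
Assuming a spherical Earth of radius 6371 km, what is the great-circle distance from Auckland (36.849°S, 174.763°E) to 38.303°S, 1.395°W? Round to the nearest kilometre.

Δλ = -1.395 − 174.763 = -176.158°.
Δφ = -38.303 − -36.849 = -1.454°.
a = sin²(Δφ/2) + cos φ₁ · cos φ₂ · sin²(Δλ/2) = 0.627422.
c = 2·atan2(√a, √(1−a)) = 1.82848 rad → d = 6371·c ≈ 11649.27 km.

11649 km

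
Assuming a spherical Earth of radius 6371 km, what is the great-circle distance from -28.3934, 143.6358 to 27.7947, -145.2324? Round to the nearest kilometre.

Δλ = -145.2324 − 143.6358 = -288.8682°; wrapped into (−180°, 180°]: 71.1318°.
Δφ = 27.7947 − -28.3934 = 56.1881°.
a = sin²(Δφ/2) + cos φ₁ · cos φ₂ · sin²(Δλ/2) = 0.485036.
c = 2·atan2(√a, √(1−a)) = 1.54086 rad → d = 6371·c ≈ 9816.85 km.

9817 km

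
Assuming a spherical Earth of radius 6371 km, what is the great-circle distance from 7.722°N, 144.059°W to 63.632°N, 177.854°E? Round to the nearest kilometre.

6913 km

Δλ = 177.854 − -144.059 = 321.913°; wrapped into (−180°, 180°]: -38.087°.
Δφ = 63.632 − 7.722 = 55.910°.
a = sin²(Δφ/2) + cos φ₁ · cos φ₂ · sin²(Δλ/2) = 0.266608.
c = 2·atan2(√a, √(1−a)) = 1.08514 rad → d = 6371·c ≈ 6913.46 km.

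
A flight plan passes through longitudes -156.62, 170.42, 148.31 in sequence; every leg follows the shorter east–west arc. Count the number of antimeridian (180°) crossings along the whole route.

1

Leg 1: -156.62° → +170.42°, shortest Δλ = -32.96° (west) — crosses 180°.
Leg 2: +170.42° → +148.31°, shortest Δλ = -22.11° (west) — does not cross 180°.
Total crossings: 1.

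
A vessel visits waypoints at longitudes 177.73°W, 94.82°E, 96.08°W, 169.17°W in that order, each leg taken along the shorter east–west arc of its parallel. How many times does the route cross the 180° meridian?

Leg 1: -177.73° → +94.82°, shortest Δλ = -87.45° (west) — crosses 180°.
Leg 2: +94.82° → -96.08°, shortest Δλ = 169.1° (east) — crosses 180°.
Leg 3: -96.08° → -169.17°, shortest Δλ = -73.09° (west) — does not cross 180°.
Total crossings: 2.

2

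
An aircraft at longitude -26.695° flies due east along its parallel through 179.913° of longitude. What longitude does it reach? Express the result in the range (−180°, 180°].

Start at -26.695°; shift +179.913° → +153.218°.
+153.218° already lies in (−180°, 180°].

+153.218°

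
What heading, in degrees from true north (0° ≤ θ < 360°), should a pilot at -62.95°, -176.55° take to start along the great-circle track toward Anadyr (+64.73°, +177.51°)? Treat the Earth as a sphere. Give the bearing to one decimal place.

356.8°

Δλ = 177.51 − -176.55 = 354.06°; wrapped into (−180°, 180°]: -5.94°.
θ = atan2( sin Δλ · cos φ₂ , cos φ₁ · sin φ₂ − sin φ₁ · cos φ₂ · cos Δλ )
  = atan2(-0.04418, 0.78940) = -3.203° → normalised to [0°, 360°): 356.797°.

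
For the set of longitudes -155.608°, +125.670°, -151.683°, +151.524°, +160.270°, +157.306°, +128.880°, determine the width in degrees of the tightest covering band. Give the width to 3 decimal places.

82.647°

Sort the longitudes: -155.608°, -151.683°, +125.670°, +128.880°, +151.524°, +157.306°, +160.270°.
Eastward gaps between consecutive values (wrapping around): 3.925°, 277.353°, 3.210°, 22.644°, 5.782°, 2.964°, 44.122°.
Largest gap = 277.353° ⇒ minimal covering band is its complement: 360° − 277.353° = 82.647°.
Band runs from +125.670° eastward to -151.683°, crossing the antimeridian.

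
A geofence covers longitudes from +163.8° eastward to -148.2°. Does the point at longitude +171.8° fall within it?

Yes

Band width going east from +163.8° to -148.2°: ((-148.2 − 163.8) mod 360) = 48.0°.
Offset of +171.8° east of the west edge: ((171.8 − 163.8) mod 360) = 8.0°.
8.0° ≤ 48.0° ⇒ inside.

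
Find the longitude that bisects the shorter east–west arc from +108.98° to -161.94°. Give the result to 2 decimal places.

+153.52°

Signed shortest Δλ from +108.98° to -161.94° is +89.08°.
Midpoint longitude = +108.98° + (+89.08°)/2 = +108.98° + 44.54° = +153.52°.
(The naïve average (+108.98 + -161.94)/2 = -26.48° is on the wrong side of the globe.)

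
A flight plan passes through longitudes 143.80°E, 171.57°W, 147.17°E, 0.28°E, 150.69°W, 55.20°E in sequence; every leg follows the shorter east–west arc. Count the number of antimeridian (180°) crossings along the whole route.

Leg 1: +143.80° → -171.57°, shortest Δλ = 44.63° (east) — crosses 180°.
Leg 2: -171.57° → +147.17°, shortest Δλ = -41.26° (west) — crosses 180°.
Leg 3: +147.17° → +0.28°, shortest Δλ = -146.89° (west) — does not cross 180°.
Leg 4: +0.28° → -150.69°, shortest Δλ = -150.97° (west) — does not cross 180°.
Leg 5: -150.69° → +55.20°, shortest Δλ = -154.11° (west) — crosses 180°.
Total crossings: 3.

3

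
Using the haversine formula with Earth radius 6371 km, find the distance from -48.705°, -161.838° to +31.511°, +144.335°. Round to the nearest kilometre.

10394 km

Δλ = 144.335 − -161.838 = 306.173°; wrapped into (−180°, 180°]: -53.827°.
Δφ = 31.511 − -48.705 = 80.216°.
a = sin²(Δφ/2) + cos φ₁ · cos φ₂ · sin²(Δλ/2) = 0.530307.
c = 2·atan2(√a, √(1−a)) = 1.63145 rad → d = 6371·c ≈ 10393.95 km.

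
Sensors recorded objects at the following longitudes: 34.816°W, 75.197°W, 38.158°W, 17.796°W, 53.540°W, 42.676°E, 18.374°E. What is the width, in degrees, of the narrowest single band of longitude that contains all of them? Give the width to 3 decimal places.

Sort the longitudes: -75.197°, -53.540°, -38.158°, -34.816°, -17.796°, +18.374°, +42.676°.
Eastward gaps between consecutive values (wrapping around): 21.657°, 15.382°, 3.342°, 17.020°, 36.170°, 24.302°, 242.127°.
Largest gap = 242.127° ⇒ minimal covering band is its complement: 360° − 242.127° = 117.873°.
Band runs from -75.197° eastward to +42.676°.

117.873°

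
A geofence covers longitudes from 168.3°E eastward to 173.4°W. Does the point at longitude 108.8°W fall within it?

Band width going east from +168.3° to -173.4°: ((-173.4 − 168.3) mod 360) = 18.3°.
Offset of -108.8° east of the west edge: ((-108.8 − 168.3) mod 360) = 82.9°.
82.9° > 18.3° ⇒ outside.

No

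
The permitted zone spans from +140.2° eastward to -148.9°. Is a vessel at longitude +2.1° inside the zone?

Band width going east from +140.2° to -148.9°: ((-148.9 − 140.2) mod 360) = 70.9°.
Offset of +2.1° east of the west edge: ((2.1 − 140.2) mod 360) = 221.9°.
221.9° > 70.9° ⇒ outside.

No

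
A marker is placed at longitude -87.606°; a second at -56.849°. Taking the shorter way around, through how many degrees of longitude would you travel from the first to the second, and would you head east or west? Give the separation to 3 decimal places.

Raw difference: -56.849 − -87.606 = 30.757°.
Normalise into (−180°, 180°]: 30.757° stays 30.757°.
Positive ⇒ the second point lies to the east; separation 30.757°.

30.757° east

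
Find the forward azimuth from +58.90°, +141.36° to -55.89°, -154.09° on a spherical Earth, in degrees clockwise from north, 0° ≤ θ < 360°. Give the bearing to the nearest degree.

Δλ = -154.09 − 141.36 = -295.45°; wrapped into (−180°, 180°]: 64.55°.
θ = atan2( sin Δλ · cos φ₂ , cos φ₁ · sin φ₂ − sin φ₁ · cos φ₂ · cos Δλ )
  = atan2(0.50637, -0.63401) = 141.387° → normalised to [0°, 360°): 141.387°.

141°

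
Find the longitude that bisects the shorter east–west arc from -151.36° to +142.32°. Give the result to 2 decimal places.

Signed shortest Δλ from -151.36° to +142.32° is -66.32°.
Midpoint longitude = -151.36° + (-66.32°)/2 = -151.36° − 33.16° = -184.52°.
Normalise into (−180°, 180°]: +175.48°.
(The naïve average (-151.36 + +142.32)/2 = -4.52° is on the wrong side of the globe.)

+175.48°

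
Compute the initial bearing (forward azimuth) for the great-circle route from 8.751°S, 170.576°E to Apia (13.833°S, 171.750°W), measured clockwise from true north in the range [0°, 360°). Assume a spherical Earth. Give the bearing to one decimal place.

108.0°

Δλ = -171.750 − 170.576 = -342.326°; wrapped into (−180°, 180°]: 17.674°.
θ = atan2( sin Δλ · cos φ₂ , cos φ₁ · sin φ₂ − sin φ₁ · cos φ₂ · cos Δλ )
  = atan2(0.29480, -0.09555) = 107.959° → normalised to [0°, 360°): 107.959°.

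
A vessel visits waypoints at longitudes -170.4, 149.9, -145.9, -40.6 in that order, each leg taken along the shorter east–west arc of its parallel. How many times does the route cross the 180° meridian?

2

Leg 1: -170.4° → +149.9°, shortest Δλ = -39.7° (west) — crosses 180°.
Leg 2: +149.9° → -145.9°, shortest Δλ = 64.2° (east) — crosses 180°.
Leg 3: -145.9° → -40.6°, shortest Δλ = 105.3° (east) — does not cross 180°.
Total crossings: 2.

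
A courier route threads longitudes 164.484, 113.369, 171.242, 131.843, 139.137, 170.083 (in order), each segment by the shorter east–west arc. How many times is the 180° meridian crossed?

0

Leg 1: +164.484° → +113.369°, shortest Δλ = -51.115° (west) — does not cross 180°.
Leg 2: +113.369° → +171.242°, shortest Δλ = 57.873° (east) — does not cross 180°.
Leg 3: +171.242° → +131.843°, shortest Δλ = -39.399° (west) — does not cross 180°.
Leg 4: +131.843° → +139.137°, shortest Δλ = 7.294° (east) — does not cross 180°.
Leg 5: +139.137° → +170.083°, shortest Δλ = 30.946° (east) — does not cross 180°.
Total crossings: 0.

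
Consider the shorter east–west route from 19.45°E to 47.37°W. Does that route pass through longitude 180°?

No

Signed shortest Δλ = ((-47.37 − 19.45 + 180) mod 360) − 180 = -66.82°.
Going west by 66.82° from +19.45° reaches -47.37° without touching 180°.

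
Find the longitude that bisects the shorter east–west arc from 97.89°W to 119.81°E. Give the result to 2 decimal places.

Signed shortest Δλ from -97.89° to +119.81° is -142.30°.
Midpoint longitude = -97.89° + (-142.30°)/2 = -97.89° − 71.15° = -169.04°.
(The naïve average (-97.89 + +119.81)/2 = 10.96° is on the wrong side of the globe.)

169.04°W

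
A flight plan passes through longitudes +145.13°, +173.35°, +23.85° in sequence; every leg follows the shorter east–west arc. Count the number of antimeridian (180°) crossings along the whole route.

Leg 1: +145.13° → +173.35°, shortest Δλ = 28.22° (east) — does not cross 180°.
Leg 2: +173.35° → +23.85°, shortest Δλ = -149.5° (west) — does not cross 180°.
Total crossings: 0.

0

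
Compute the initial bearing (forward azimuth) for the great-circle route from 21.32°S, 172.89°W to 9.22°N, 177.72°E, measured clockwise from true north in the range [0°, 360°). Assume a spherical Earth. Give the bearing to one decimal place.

Δλ = 177.72 − -172.89 = 350.61°; wrapped into (−180°, 180°]: -9.39°.
θ = atan2( sin Δλ · cos φ₂ , cos φ₁ · sin φ₂ − sin φ₁ · cos φ₂ · cos Δλ )
  = atan2(-0.16105, 0.50333) = -17.743° → normalised to [0°, 360°): 342.257°.

342.3°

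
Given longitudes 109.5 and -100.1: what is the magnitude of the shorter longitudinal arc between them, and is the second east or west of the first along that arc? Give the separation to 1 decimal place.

Raw difference: -100.1 − 109.5 = -209.6°.
Normalise into (−180°, 180°]: -209.6° + 360° = 150.4°.
Positive ⇒ the second point lies to the east; separation 150.4°.

150.4° east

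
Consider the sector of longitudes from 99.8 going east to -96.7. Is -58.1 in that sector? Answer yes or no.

No

Band width going east from +99.8° to -96.7°: ((-96.7 − 99.8) mod 360) = 163.5°.
Offset of -58.1° east of the west edge: ((-58.1 − 99.8) mod 360) = 202.1°.
202.1° > 163.5° ⇒ outside.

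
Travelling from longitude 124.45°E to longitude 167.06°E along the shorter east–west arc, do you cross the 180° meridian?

No

Signed shortest Δλ = ((167.06 − 124.45 + 180) mod 360) − 180 = 42.61°.
Going east by 42.61° from +124.45° reaches +167.06° without touching 180°.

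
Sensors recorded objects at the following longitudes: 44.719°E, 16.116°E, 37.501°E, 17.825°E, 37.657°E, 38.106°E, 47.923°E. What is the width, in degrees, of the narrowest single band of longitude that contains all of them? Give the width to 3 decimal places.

31.807°

Sort the longitudes: +16.116°, +17.825°, +37.501°, +37.657°, +38.106°, +44.719°, +47.923°.
Eastward gaps between consecutive values (wrapping around): 1.709°, 19.676°, 0.156°, 0.449°, 6.613°, 3.204°, 328.193°.
Largest gap = 328.193° ⇒ minimal covering band is its complement: 360° − 328.193° = 31.807°.
Band runs from +16.116° eastward to +47.923°.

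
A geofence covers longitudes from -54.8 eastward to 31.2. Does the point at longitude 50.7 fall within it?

No

Band width going east from -54.8° to +31.2°: ((31.2 − -54.8) mod 360) = 86.0°.
Offset of +50.7° east of the west edge: ((50.7 − -54.8) mod 360) = 105.5°.
105.5° > 86.0° ⇒ outside.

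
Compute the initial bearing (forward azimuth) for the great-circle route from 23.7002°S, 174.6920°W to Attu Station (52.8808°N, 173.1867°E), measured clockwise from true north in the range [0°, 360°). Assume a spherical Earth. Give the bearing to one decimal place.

352.5°

Δλ = 173.1867 − -174.6920 = 347.8787°; wrapped into (−180°, 180°]: -12.1213°.
θ = atan2( sin Δλ · cos φ₂ , cos φ₁ · sin φ₂ − sin φ₁ · cos φ₂ · cos Δλ )
  = atan2(-0.12672, 0.96729) = -7.463° → normalised to [0°, 360°): 352.537°.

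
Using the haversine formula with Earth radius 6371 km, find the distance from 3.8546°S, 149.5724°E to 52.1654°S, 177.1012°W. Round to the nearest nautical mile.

3340 nmi

Δλ = -177.1012 − 149.5724 = -326.6736°; wrapped into (−180°, 180°]: 33.3264°.
Δφ = -52.1654 − -3.8546 = -48.3108°.
a = sin²(Δφ/2) + cos φ₁ · cos φ₂ · sin²(Δλ/2) = 0.217775.
c = 2·atan2(√a, √(1−a)) = 0.97103 rad → d = 6371·c ≈ 6186.43 km ≈ 3340.41 nmi.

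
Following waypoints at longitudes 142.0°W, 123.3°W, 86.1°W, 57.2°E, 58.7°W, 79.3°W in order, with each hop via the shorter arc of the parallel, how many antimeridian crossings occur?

0

Leg 1: -142.0° → -123.3°, shortest Δλ = 18.7° (east) — does not cross 180°.
Leg 2: -123.3° → -86.1°, shortest Δλ = 37.2° (east) — does not cross 180°.
Leg 3: -86.1° → +57.2°, shortest Δλ = 143.3° (east) — does not cross 180°.
Leg 4: +57.2° → -58.7°, shortest Δλ = -115.9° (west) — does not cross 180°.
Leg 5: -58.7° → -79.3°, shortest Δλ = -20.6° (west) — does not cross 180°.
Total crossings: 0.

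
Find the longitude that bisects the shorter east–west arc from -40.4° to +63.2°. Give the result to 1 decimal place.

Signed shortest Δλ from -40.4° to +63.2° is +103.6°.
Midpoint longitude = -40.4° + (+103.6°)/2 = -40.4° + 51.8° = +11.4°.

+11.4°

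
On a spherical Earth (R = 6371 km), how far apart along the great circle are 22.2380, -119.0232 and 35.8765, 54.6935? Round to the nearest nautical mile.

Δλ = 54.6935 − -119.0232 = 173.7167°.
Δφ = 35.8765 − 22.2380 = 13.6385°.
a = sin²(Δφ/2) + cos φ₁ · cos φ₂ · sin²(Δλ/2) = 0.761859.
c = 2·atan2(√a, √(1−a)) = 2.12201 rad → d = 6371·c ≈ 13519.30 km ≈ 7299.84 nmi.

7300 nmi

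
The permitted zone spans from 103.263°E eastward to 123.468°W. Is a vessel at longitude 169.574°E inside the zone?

Band width going east from +103.263° to -123.468°: ((-123.468 − 103.263) mod 360) = 133.269°.
Offset of +169.574° east of the west edge: ((169.574 − 103.263) mod 360) = 66.311°.
66.311° ≤ 133.269° ⇒ inside.

Yes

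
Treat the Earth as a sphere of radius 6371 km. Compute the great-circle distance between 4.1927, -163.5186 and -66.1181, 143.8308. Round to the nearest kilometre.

8867 km

Δλ = 143.8308 − -163.5186 = 307.3494°; wrapped into (−180°, 180°]: -52.6506°.
Δφ = -66.1181 − 4.1927 = -70.3108°.
a = sin²(Δφ/2) + cos φ₁ · cos φ₂ · sin²(Δλ/2) = 0.410948.
c = 2·atan2(√a, √(1−a)) = 1.39174 rad → d = 6371·c ≈ 8866.75 km.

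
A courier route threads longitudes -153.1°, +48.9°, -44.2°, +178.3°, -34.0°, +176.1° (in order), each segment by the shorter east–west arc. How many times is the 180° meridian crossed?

4

Leg 1: -153.1° → +48.9°, shortest Δλ = -158.0° (west) — crosses 180°.
Leg 2: +48.9° → -44.2°, shortest Δλ = -93.1° (west) — does not cross 180°.
Leg 3: -44.2° → +178.3°, shortest Δλ = -137.5° (west) — crosses 180°.
Leg 4: +178.3° → -34.0°, shortest Δλ = 147.7° (east) — crosses 180°.
Leg 5: -34.0° → +176.1°, shortest Δλ = -149.9° (west) — crosses 180°.
Total crossings: 4.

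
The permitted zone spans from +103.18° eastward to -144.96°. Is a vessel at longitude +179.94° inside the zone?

Band width going east from +103.18° to -144.96°: ((-144.96 − 103.18) mod 360) = 111.86°.
Offset of +179.94° east of the west edge: ((179.94 − 103.18) mod 360) = 76.76°.
76.76° ≤ 111.86° ⇒ inside.

Yes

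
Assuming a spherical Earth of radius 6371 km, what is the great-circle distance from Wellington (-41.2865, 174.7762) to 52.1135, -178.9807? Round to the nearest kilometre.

Δλ = -178.9807 − 174.7762 = -353.7569°; wrapped into (−180°, 180°]: 6.2431°.
Δφ = 52.1135 − -41.2865 = 93.4000°.
a = sin²(Δφ/2) + cos φ₁ · cos φ₂ · sin²(Δλ/2) = 0.531022.
c = 2·atan2(√a, √(1−a)) = 1.63288 rad → d = 6371·c ≈ 10403.07 km.

10403 km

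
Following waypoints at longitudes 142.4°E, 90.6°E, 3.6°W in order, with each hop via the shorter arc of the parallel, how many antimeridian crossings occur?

0

Leg 1: +142.4° → +90.6°, shortest Δλ = -51.8° (west) — does not cross 180°.
Leg 2: +90.6° → -3.6°, shortest Δλ = -94.2° (west) — does not cross 180°.
Total crossings: 0.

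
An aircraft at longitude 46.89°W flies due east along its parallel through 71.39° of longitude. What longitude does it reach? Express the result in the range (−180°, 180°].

Start at -46.89°; shift +71.39° → +24.50°.
+24.50° already lies in (−180°, 180°].

24.50°E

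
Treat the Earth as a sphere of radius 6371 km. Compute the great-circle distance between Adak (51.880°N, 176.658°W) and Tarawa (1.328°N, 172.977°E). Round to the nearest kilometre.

5704 km

Δλ = 172.977 − -176.658 = 349.635°; wrapped into (−180°, 180°]: -10.365°.
Δφ = 1.328 − 51.880 = -50.552°.
a = sin²(Δφ/2) + cos φ₁ · cos φ₂ · sin²(Δλ/2) = 0.187347.
c = 2·atan2(√a, √(1−a)) = 0.89527 rad → d = 6371·c ≈ 5703.78 km.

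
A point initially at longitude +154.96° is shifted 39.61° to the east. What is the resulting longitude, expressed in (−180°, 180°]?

-165.43°

Start at +154.96°; shift +39.61° → +194.57°.
+194.57° lies outside (−180°, 180°]; subtract 360° → -165.43°.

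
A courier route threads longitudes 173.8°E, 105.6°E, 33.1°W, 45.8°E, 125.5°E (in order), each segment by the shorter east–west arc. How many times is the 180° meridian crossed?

Leg 1: +173.8° → +105.6°, shortest Δλ = -68.2° (west) — does not cross 180°.
Leg 2: +105.6° → -33.1°, shortest Δλ = -138.7° (west) — does not cross 180°.
Leg 3: -33.1° → +45.8°, shortest Δλ = 78.9° (east) — does not cross 180°.
Leg 4: +45.8° → +125.5°, shortest Δλ = 79.7° (east) — does not cross 180°.
Total crossings: 0.

0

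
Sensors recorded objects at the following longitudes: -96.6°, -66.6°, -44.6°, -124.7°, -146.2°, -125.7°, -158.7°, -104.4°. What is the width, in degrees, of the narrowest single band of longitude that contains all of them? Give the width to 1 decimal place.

114.1°

Sort the longitudes: -158.7°, -146.2°, -125.7°, -124.7°, -104.4°, -96.6°, -66.6°, -44.6°.
Eastward gaps between consecutive values (wrapping around): 12.5°, 20.5°, 1.0°, 20.3°, 7.8°, 30.0°, 22.0°, 245.9°.
Largest gap = 245.9° ⇒ minimal covering band is its complement: 360° − 245.9° = 114.1°.
Band runs from -158.7° eastward to -44.6°.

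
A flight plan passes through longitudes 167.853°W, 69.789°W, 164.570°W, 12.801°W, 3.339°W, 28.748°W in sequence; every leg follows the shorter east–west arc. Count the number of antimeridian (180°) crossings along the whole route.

0

Leg 1: -167.853° → -69.789°, shortest Δλ = 98.064° (east) — does not cross 180°.
Leg 2: -69.789° → -164.570°, shortest Δλ = -94.781° (west) — does not cross 180°.
Leg 3: -164.570° → -12.801°, shortest Δλ = 151.769° (east) — does not cross 180°.
Leg 4: -12.801° → -3.339°, shortest Δλ = 9.462° (east) — does not cross 180°.
Leg 5: -3.339° → -28.748°, shortest Δλ = -25.409° (west) — does not cross 180°.
Total crossings: 0.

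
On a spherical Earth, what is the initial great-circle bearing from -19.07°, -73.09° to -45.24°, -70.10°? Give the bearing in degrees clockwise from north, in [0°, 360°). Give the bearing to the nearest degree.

175°

Δλ = -70.10 − -73.09 = 2.99°.
θ = atan2( sin Δλ · cos φ₂ , cos φ₁ · sin φ₂ − sin φ₁ · cos φ₂ · cos Δλ )
  = atan2(0.03673, -0.44135) = 175.243° → normalised to [0°, 360°): 175.243°.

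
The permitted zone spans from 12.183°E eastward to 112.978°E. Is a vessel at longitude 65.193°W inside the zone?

No

Band width going east from +12.183° to +112.978°: ((112.978 − 12.183) mod 360) = 100.795°.
Offset of -65.193° east of the west edge: ((-65.193 − 12.183) mod 360) = 282.624°.
282.624° > 100.795° ⇒ outside.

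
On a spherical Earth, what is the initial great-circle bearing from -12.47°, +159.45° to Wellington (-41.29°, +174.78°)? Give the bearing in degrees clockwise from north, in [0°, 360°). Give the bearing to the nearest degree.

Δλ = 174.78 − 159.45 = 15.33°.
θ = atan2( sin Δλ · cos φ₂ , cos φ₁ · sin φ₂ − sin φ₁ · cos φ₂ · cos Δλ )
  = atan2(0.19865, -0.48783) = 157.844° → normalised to [0°, 360°): 157.844°.

158°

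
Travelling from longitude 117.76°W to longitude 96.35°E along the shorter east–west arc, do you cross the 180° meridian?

Naïve |96.35 − -117.76| = 214.11° > 180°, so the shorter arc goes the other way round — across 180°.
Signed shortest Δλ = ((96.35 − -117.76 + 180) mod 360) − 180 = -145.89°.
Going west by 145.89° from -117.76° passes through 180° before reaching +96.35°.

Yes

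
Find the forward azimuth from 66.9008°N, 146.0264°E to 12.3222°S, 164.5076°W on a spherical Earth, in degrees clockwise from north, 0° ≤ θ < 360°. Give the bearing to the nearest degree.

132°

Δλ = -164.5076 − 146.0264 = -310.5340°; wrapped into (−180°, 180°]: 49.4660°.
θ = atan2( sin Δλ · cos φ₂ , cos φ₁ · sin φ₂ − sin φ₁ · cos φ₂ · cos Δλ )
  = atan2(0.74251, -0.66775) = 131.965° → normalised to [0°, 360°): 131.965°.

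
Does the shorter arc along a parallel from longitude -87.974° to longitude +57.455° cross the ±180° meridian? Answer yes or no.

No

Signed shortest Δλ = ((57.455 − -87.974 + 180) mod 360) − 180 = 145.429°.
Going east by 145.429° from -87.974° reaches +57.455° without touching 180°.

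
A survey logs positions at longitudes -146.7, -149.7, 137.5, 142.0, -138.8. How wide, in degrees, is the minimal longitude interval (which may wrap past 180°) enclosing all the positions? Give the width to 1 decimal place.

83.7°

Sort the longitudes: -149.7°, -146.7°, -138.8°, +137.5°, +142.0°.
Eastward gaps between consecutive values (wrapping around): 3.0°, 7.9°, 276.3°, 4.5°, 68.3°.
Largest gap = 276.3° ⇒ minimal covering band is its complement: 360° − 276.3° = 83.7°.
Band runs from +137.5° eastward to -138.8°, crossing the antimeridian.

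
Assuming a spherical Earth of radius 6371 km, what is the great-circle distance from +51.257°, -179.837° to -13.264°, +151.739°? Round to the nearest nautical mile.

Δλ = 151.739 − -179.837 = 331.576°; wrapped into (−180°, 180°]: -28.424°.
Δφ = -13.264 − 51.257 = -64.521°.
a = sin²(Δφ/2) + cos φ₁ · cos φ₂ · sin²(Δλ/2) = 0.321626.
c = 2·atan2(√a, √(1−a)) = 1.20601 rad → d = 6371·c ≈ 7683.50 km ≈ 4148.76 nmi.

4149 nmi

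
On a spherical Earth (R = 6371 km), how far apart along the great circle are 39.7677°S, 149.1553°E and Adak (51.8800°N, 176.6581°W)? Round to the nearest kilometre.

Δλ = -176.6581 − 149.1553 = -325.8134°; wrapped into (−180°, 180°]: 34.1866°.
Δφ = 51.8800 − -39.7677 = 91.6477°.
a = sin²(Δφ/2) + cos φ₁ · cos φ₂ · sin²(Δλ/2) = 0.555370.
c = 2·atan2(√a, √(1−a)) = 1.68176 rad → d = 6371·c ≈ 10714.52 km.

10715 km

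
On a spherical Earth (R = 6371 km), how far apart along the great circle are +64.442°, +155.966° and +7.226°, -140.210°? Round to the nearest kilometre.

8051 km

Δλ = -140.210 − 155.966 = -296.176°; wrapped into (−180°, 180°]: 63.824°.
Δφ = 7.226 − 64.442 = -57.216°.
a = sin²(Δφ/2) + cos φ₁ · cos φ₂ · sin²(Δλ/2) = 0.348861.
c = 2·atan2(√a, √(1−a)) = 1.26371 rad → d = 6371·c ≈ 8051.13 km.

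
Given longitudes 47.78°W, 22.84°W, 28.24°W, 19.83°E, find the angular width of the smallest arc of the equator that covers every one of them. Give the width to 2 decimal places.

Sort the longitudes: -47.78°, -28.24°, -22.84°, +19.83°.
Eastward gaps between consecutive values (wrapping around): 19.54°, 5.40°, 42.67°, 292.39°.
Largest gap = 292.39° ⇒ minimal covering band is its complement: 360° − 292.39° = 67.61°.
Band runs from -47.78° eastward to +19.83°.

67.61°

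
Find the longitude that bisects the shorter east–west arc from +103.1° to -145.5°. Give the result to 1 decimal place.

Signed shortest Δλ from +103.1° to -145.5° is +111.4°.
Midpoint longitude = +103.1° + (+111.4°)/2 = +103.1° + 55.7° = +158.8°.
(The naïve average (+103.1 + -145.5)/2 = -21.2° is on the wrong side of the globe.)

+158.8°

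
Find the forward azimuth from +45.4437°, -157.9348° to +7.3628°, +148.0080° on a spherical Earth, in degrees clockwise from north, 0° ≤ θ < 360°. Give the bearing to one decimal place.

Δλ = 148.0080 − -157.9348 = 305.9428°; wrapped into (−180°, 180°]: -54.0572°.
θ = atan2( sin Δλ · cos φ₂ , cos φ₁ · sin φ₂ − sin φ₁ · cos φ₂ · cos Δλ )
  = atan2(-0.80293, -0.32490) = -112.030° → normalised to [0°, 360°): 247.970°.

248.0°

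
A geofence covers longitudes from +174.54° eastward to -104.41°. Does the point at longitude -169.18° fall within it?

Band width going east from +174.54° to -104.41°: ((-104.41 − 174.54) mod 360) = 81.05°.
Offset of -169.18° east of the west edge: ((-169.18 − 174.54) mod 360) = 16.28°.
16.28° ≤ 81.05° ⇒ inside.

Yes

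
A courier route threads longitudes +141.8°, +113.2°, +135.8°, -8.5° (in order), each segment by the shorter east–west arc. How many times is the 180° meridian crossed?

Leg 1: +141.8° → +113.2°, shortest Δλ = -28.6° (west) — does not cross 180°.
Leg 2: +113.2° → +135.8°, shortest Δλ = 22.6° (east) — does not cross 180°.
Leg 3: +135.8° → -8.5°, shortest Δλ = -144.3° (west) — does not cross 180°.
Total crossings: 0.

0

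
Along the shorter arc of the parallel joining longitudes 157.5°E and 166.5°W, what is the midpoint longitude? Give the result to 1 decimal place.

175.5°E

Signed shortest Δλ from +157.5° to -166.5° is +36.0°.
Midpoint longitude = +157.5° + (+36.0°)/2 = +157.5° + 18.0° = +175.5°.
(The naïve average (+157.5 + -166.5)/2 = -4.5° is on the wrong side of the globe.)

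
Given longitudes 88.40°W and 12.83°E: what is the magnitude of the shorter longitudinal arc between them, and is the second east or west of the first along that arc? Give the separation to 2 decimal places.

Raw difference: 12.83 − -88.40 = 101.23°.
Normalise into (−180°, 180°]: 101.23° stays 101.23°.
Positive ⇒ the second point lies to the east; separation 101.23°.

101.23° east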